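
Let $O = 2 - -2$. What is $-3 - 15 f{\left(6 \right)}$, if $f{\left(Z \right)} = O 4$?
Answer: $-243$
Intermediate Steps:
$O = 4$ ($O = 2 + 2 = 4$)
$f{\left(Z \right)} = 16$ ($f{\left(Z \right)} = 4 \cdot 4 = 16$)
$-3 - 15 f{\left(6 \right)} = -3 - 240 = -243$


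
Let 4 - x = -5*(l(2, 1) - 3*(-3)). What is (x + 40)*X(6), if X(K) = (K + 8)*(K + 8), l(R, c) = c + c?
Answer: 19404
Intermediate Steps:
l(R, c) = 2*c
X(K) = (8 + K)² (X(K) = (8 + K)*(8 + K) = (8 + K)²)
x = 59 (x = 4 - (-5)*(2*1 - 3*(-3)) = 4 - (-5)*(2 + 9) = 4 - (-5)*11 = 4 - 1*(-55) = 4 + 55 = 59)
(x + 40)*X(6) = (59 + 40)*(8 + 6)² = 99*14² = 99*196 = 19404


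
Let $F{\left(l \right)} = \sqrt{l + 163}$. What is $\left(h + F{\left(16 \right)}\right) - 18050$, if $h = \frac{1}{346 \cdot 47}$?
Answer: $- \frac{293529099}{16262} + \sqrt{179} \approx -18037.0$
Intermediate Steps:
$F{\left(l \right)} = \sqrt{163 + l}$
$h = \frac{1}{16262} \approx 6.1493 \cdot 10^{-5}$
$\left(h + F{\left(16 \right)}\right) - 18050 = \left(\frac{1}{16262} + \sqrt{163 + 16}\right) - 18050 = \left(\frac{1}{16262} + \sqrt{179}\right) - 18050 = - \frac{293529099}{16262} + \sqrt{179}$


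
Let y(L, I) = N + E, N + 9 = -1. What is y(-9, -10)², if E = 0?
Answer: 100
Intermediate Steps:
N = -10 (N = -9 - 1 = -10)
y(L, I) = -10 (y(L, I) = -10 + 0 = -10)
y(-9, -10)² = (-10)² = 100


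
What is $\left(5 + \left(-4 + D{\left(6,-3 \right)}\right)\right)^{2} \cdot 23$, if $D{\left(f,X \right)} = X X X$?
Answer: $15548$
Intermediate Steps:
$D{\left(f,X \right)} = X^{3}$ ($D{\left(f,X \right)} = X^{2} X = X^{3}$)
$\left(5 + \left(-4 + D{\left(6,-3 \right)}\right)\right)^{2} \cdot 23 = \left(5 + \left(-4 + \left(-3\right)^{3}\right)\right)^{2} \cdot 23 = \left(5 - 31\right)^{2} \cdot 23 = \left(-26\right)^{2} \cdot 23 = 676 \cdot 23 = 15548$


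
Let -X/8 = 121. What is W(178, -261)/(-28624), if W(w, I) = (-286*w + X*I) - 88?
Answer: -50413/7156 ≈ -7.0449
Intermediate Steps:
X = -968 (X = -8*121 = -968)
W(w, I) = -88 - 968*I - 286*w (W(w, I) = (-286*w - 968*I) - 88 = (-968*I - 286*w) - 88 = -88 - 968*I - 286*w)
W(178, -261)/(-28624) = (-88 - 968*(-261) - 286*178)/(-28624) = (-88 + 252648 - 50908)*(-1/28624) = 201652*(-1/28624) = -50413/7156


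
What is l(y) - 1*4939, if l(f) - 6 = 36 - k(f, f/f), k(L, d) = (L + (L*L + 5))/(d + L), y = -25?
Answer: -116923/24 ≈ -4871.8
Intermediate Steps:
k(L, d) = (5 + L + L²)/(L + d) (k(L, d) = (L + (L² + 5))/(L + d) = (L + (5 + L²))/(L + d) = (5 + L + L²)/(L + d))
l(f) = 42 - (5 + f + f²)/(1 + f) (l(f) = 6 + (36 - (5 + f + f²)/(f + f/f)) = 6 + (36 - (5 + f + f²)/(f + 1)) = 6 + (36 - (5 + f + f²)/(1 + f)) = 42 - (5 + f + f²)/(1 + f))
l(y) - 1*4939 = (37 - 1*(-25)² + 41*(-25))/(1 - 25) - 1*4939 = (37 - 1*625 - 1025)/(-24) - 4939 = -(37 - 625 - 1025)/24 - 4939 = -1/24*(-1613) - 4939 = 1613/24 - 4939 = -116923/24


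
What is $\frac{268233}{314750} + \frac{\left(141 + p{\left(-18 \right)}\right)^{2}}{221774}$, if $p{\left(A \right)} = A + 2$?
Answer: $\frac{16101268523}{17450841625} \approx 0.92266$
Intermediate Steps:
$p{\left(A \right)} = 2 + A$
$\frac{268233}{314750} + \frac{\left(141 + p{\left(-18 \right)}\right)^{2}}{221774} = \frac{268233}{314750} + \frac{\left(141 + \left(2 - 18\right)\right)^{2}}{221774} = 268233 \cdot \frac{1}{314750} + \left(141 - 16\right)^{2} \cdot \frac{1}{221774} = \frac{268233}{314750} + 125^{2} \cdot \frac{1}{221774} = \frac{268233}{314750} + 15625 \cdot \frac{1}{221774} = \frac{268233}{314750} + \frac{15625}{221774} = \frac{16101268523}{17450841625}$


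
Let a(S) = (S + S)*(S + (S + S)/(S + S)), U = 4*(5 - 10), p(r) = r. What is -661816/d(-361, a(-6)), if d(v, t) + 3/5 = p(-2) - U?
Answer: -3309080/87 ≈ -38035.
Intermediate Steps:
U = -20 (U = 4*(-5) = -20)
a(S) = 2*S*(1 + S) (a(S) = (2*S)*(S + (2*S)/((2*S))) = (2*S)*(S + (2*S)*(1/(2*S))) = (2*S)*(S + 1) = (2*S)*(1 + S) = 2*S*(1 + S))
d(v, t) = 87/5 (d(v, t) = -⅗ + (-2 - 1*(-20)) = -⅗ + (-2 + 20) = -⅗ + 18 = 87/5)
-661816/d(-361, a(-6)) = -661816/87/5 = -661816*5/87 = -3309080/87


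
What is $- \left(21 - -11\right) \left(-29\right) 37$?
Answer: $34336$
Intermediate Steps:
$- \left(21 - -11\right) \left(-29\right) 37 = - \left(21 + 11\right) \left(-29\right) 37 = - 32 \left(-29\right) 37 = - \left(-928\right) 37 = \left(-1\right) \left(-34336\right) = 34336$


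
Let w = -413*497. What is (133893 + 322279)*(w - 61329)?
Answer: -121610893480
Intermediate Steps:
w = -205261
(133893 + 322279)*(w - 61329) = (133893 + 322279)*(-205261 - 61329) = 456172*(-266590) = -121610893480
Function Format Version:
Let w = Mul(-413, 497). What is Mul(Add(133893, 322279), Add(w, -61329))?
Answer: -121610893480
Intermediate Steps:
w = -205261
Mul(Add(133893, 322279), Add(w, -61329)) = Mul(Add(133893, 322279), Add(-205261, -61329)) = Mul(456172, -266590) = -121610893480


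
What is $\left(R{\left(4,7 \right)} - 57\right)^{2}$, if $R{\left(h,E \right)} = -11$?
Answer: $4624$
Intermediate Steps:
$\left(R{\left(4,7 \right)} - 57\right)^{2} = \left(-11 - 57\right)^{2} = \left(-68\right)^{2} = 4624$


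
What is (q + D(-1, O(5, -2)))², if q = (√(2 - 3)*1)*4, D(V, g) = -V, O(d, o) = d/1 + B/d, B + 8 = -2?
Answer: -15 + 8*I ≈ -15.0 + 8.0*I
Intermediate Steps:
B = -10 (B = -8 - 2 = -10)
O(d, o) = d - 10/d (O(d, o) = d/1 - 10/d = d*1 - 10/d = d - 10/d)
q = 4*I (q = (√(-1)*1)*4 = (I*1)*4 = I*4 = 4*I ≈ 4.0*I)
(q + D(-1, O(5, -2)))² = (4*I - 1*(-1))² = (4*I + 1)² = (1 + 4*I)²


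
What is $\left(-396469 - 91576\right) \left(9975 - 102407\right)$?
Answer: $45110975440$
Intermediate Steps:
$\left(-396469 - 91576\right) \left(9975 - 102407\right) = \left(-488045\right) \left(-92432\right) = 45110975440$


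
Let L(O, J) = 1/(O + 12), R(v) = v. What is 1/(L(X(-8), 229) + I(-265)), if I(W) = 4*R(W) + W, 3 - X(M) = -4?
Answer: -19/25174 ≈ -0.00075475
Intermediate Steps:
X(M) = 7 (X(M) = 3 - 1*(-4) = 3 + 4 = 7)
I(W) = 5*W (I(W) = 4*W + W = 5*W)
L(O, J) = 1/(12 + O)
1/(L(X(-8), 229) + I(-265)) = 1/(1/(12 + 7) + 5*(-265)) = 1/(1/19 - 1325) = 1/(-25174/19) = -19/25174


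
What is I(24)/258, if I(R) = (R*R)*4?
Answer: 384/43 ≈ 8.9302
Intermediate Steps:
I(R) = 4*R² (I(R) = R²*4 = 4*R²)
I(24)/258 = (4*24²)/258 = (4*576)*(1/258) = 2304*(1/258) = 384/43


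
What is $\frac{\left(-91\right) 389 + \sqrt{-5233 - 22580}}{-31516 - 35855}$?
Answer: $\frac{35399}{67371} - \frac{i \sqrt{27813}}{67371} \approx 0.52543 - 0.0024754 i$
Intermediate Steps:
$\frac{\left(-91\right) 389 + \sqrt{-5233 - 22580}}{-31516 - 35855} = \frac{-35399 + \sqrt{-27813}}{-67371} = \left(-35399 + i \sqrt{27813}\right) \left(- \frac{1}{67371}\right) = \frac{35399}{67371} - \frac{i \sqrt{27813}}{67371}$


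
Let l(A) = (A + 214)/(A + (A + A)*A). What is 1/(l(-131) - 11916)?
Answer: -34191/407419873 ≈ -8.3921e-5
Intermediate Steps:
l(A) = (214 + A)/(A + 2*A**2) (l(A) = (214 + A)/(A + (2*A)*A) = (214 + A)/(A + 2*A**2))
1/(l(-131) - 11916) = 1/((214 - 131)/((-131)*(1 + 2*(-131))) - 11916) = 1/(-1/131*83/(1 - 262) - 11916) = 1/(-1/131*83/(-261) - 11916) = 1/(-1/131*(-1/261)*83 - 11916) = 1/(83/34191 - 11916) = 1/(-407419873/34191) = -34191/407419873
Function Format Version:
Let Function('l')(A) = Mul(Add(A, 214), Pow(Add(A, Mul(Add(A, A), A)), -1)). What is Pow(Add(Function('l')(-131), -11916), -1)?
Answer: Rational(-34191, 407419873) ≈ -8.3921e-5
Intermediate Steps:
Function('l')(A) = Mul(Pow(Add(A, Mul(2, Pow(A, 2))), -1), Add(214, A)) (Function('l')(A) = Mul(Add(214, A), Pow(Add(A, Mul(Mul(2, A), A)), -1)) = Mul(Add(214, A), Pow(Add(A, Mul(2, Pow(A, 2))), -1)) = Mul(Pow(Add(A, Mul(2, Pow(A, 2))), -1), Add(214, A)))
Pow(Add(Function('l')(-131), -11916), -1) = Pow(Add(Mul(Pow(-131, -1), Pow(Add(1, Mul(2, -131)), -1), Add(214, -131)), -11916), -1) = Pow(Add(Mul(Rational(-1, 131), Pow(Add(1, -262), -1), 83), -11916), -1) = Pow(Add(Mul(Rational(-1, 131), Pow(-261, -1), 83), -11916), -1) = Pow(Add(Mul(Rational(-1, 131), Rational(-1, 261), 83), -11916), -1) = Pow(Add(Rational(83, 34191), -11916), -1) = Pow(Rational(-407419873, 34191), -1) = Rational(-34191, 407419873)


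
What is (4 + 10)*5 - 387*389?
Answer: -150473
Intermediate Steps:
(4 + 10)*5 - 387*389 = 14*5 - 150543 = 70 - 150543 = -150473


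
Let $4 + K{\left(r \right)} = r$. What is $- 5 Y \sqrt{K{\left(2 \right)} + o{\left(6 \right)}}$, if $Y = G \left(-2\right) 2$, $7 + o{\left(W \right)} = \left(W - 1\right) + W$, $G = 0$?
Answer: $0$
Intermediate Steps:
$K{\left(r \right)} = -4 + r$
$o{\left(W \right)} = -8 + 2 W$ ($o{\left(W \right)} = -7 + \left(\left(W - 1\right) + W\right) = -7 + \left(\left(-1 + W\right) + W\right) = -7 + \left(-1 + 2 W\right) = -8 + 2 W$)
$Y = 0$ ($Y = 0 \left(-2\right) 2 = 0 \cdot 2 = 0$)
$- 5 Y \sqrt{K{\left(2 \right)} + o{\left(6 \right)}} = \left(-5\right) 0 \sqrt{\left(-4 + 2\right) + \left(-8 + 2 \cdot 6\right)} = 0 \sqrt{-2 + \left(-8 + 12\right)} = 0 \sqrt{-2 + 4} = 0 \sqrt{2} = 0$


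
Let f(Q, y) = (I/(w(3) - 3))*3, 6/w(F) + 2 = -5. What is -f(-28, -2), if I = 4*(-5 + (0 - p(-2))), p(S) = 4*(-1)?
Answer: -28/9 ≈ -3.1111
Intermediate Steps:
p(S) = -4
w(F) = -6/7 (w(F) = 6/(-2 - 5) = 6/(-7) = 6*(-⅐) = -6/7)
I = -4 (I = 4*(-5 + (0 - 1*(-4))) = 4*(-5 + (0 + 4)) = 4*(-5 + 4) = 4*(-1) = -4)
f(Q, y) = 28/9 (f(Q, y) = -4/(-6/7 - 3)*3 = -4/(-27/7)*3 = -4*(-7/27)*3 = (28/27)*3 = 28/9)
-f(-28, -2) = -1*28/9 = -28/9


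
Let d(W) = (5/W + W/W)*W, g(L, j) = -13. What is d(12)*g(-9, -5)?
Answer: -221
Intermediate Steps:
d(W) = W*(1 + 5/W) (d(W) = (5/W + 1)*W = (1 + 5/W)*W = W*(1 + 5/W))
d(12)*g(-9, -5) = (5 + 12)*(-13) = 17*(-13) = -221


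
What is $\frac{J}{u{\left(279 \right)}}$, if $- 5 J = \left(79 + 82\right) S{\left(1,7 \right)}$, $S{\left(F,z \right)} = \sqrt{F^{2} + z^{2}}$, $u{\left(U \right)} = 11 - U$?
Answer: $\frac{161 \sqrt{2}}{268} \approx 0.84958$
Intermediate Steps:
$J = - 161 \sqrt{2}$ ($J = - \frac{\left(79 + 82\right) \sqrt{1^{2} + 7^{2}}}{5} = - \frac{161 \sqrt{1 + 49}}{5} = - \frac{161 \sqrt{50}}{5} = - \frac{161 \cdot 5 \sqrt{2}}{5} = - \frac{805 \sqrt{2}}{5} = - 161 \sqrt{2} \approx -227.69$)
$\frac{J}{u{\left(279 \right)}} = \frac{\left(-161\right) \sqrt{2}}{11 - 279} = \frac{\left(-161\right) \sqrt{2}}{-268} = - 161 \sqrt{2} \left(- \frac{1}{268}\right) = \frac{161 \sqrt{2}}{268}$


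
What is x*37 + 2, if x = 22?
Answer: 816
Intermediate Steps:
x*37 + 2 = 22*37 + 2 = 814 + 2 = 816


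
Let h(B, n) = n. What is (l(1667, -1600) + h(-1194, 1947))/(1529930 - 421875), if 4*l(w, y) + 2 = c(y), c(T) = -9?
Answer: 7777/4432220 ≈ 0.0017547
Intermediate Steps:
l(w, y) = -11/4 (l(w, y) = -½ + (¼)*(-9) = -½ - 9/4 = -11/4)
(l(1667, -1600) + h(-1194, 1947))/(1529930 - 421875) = (-11/4 + 1947)/(1529930 - 421875) = (7777/4)/1108055 = (7777/4)*(1/1108055) = 7777/4432220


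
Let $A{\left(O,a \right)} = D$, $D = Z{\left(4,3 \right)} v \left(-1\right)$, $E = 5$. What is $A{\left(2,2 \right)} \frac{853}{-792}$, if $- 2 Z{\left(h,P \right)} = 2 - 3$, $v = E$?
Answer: $\frac{4265}{1584} \approx 2.6926$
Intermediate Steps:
$v = 5$
$Z{\left(h,P \right)} = \frac{1}{2}$ ($Z{\left(h,P \right)} = - \frac{2 - 3}{2} = \left(- \frac{1}{2}\right) \left(-1\right) = \frac{1}{2}$)
$D = - \frac{5}{2}$ ($D = \frac{1}{2} \cdot 5 \left(-1\right) = \frac{5}{2} \left(-1\right) = - \frac{5}{2} \approx -2.5$)
$A{\left(O,a \right)} = - \frac{5}{2}$
$A{\left(2,2 \right)} \frac{853}{-792} = - \frac{5 \frac{853}{-792}}{2} = - \frac{5 \cdot 853 \left(- \frac{1}{792}\right)}{2} = \left(- \frac{5}{2}\right) \left(- \frac{853}{792}\right) = \frac{4265}{1584}$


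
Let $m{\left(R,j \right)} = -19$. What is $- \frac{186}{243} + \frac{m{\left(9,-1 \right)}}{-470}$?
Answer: $- \frac{27601}{38070} \approx -0.72501$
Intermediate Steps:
$- \frac{186}{243} + \frac{m{\left(9,-1 \right)}}{-470} = - \frac{186}{243} - \frac{19}{-470} = \left(-186\right) \frac{1}{243} - - \frac{19}{470} = - \frac{62}{81} + \frac{19}{470} = - \frac{27601}{38070}$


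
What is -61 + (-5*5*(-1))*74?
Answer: 1789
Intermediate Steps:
-61 + (-5*5*(-1))*74 = -61 - 25*(-1)*74 = -61 + 25*74 = -61 + 1850 = 1789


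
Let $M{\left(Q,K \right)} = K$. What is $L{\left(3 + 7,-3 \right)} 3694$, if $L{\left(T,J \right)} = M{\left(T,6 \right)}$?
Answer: $22164$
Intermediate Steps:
$L{\left(T,J \right)} = 6$
$L{\left(3 + 7,-3 \right)} 3694 = 6 \cdot 3694 = 22164$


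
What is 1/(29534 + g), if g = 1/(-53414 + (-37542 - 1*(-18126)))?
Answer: 72830/2150961219 ≈ 3.3859e-5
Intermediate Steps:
g = -1/72830 (g = 1/(-53414 + (-37542 + 18126)) = 1/(-53414 - 19416) = 1/(-72830) = -1/72830 ≈ -1.3731e-5)
1/(29534 + g) = 1/(29534 - 1/72830) = 1/(2150961219/72830) = 72830/2150961219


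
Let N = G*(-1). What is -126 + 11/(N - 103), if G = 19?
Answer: -15383/122 ≈ -126.09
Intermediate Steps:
N = -19 (N = 19*(-1) = -19)
-126 + 11/(N - 103) = -126 + 11/(-19 - 103) = -126 + 11/(-122) = -126 - 1/122*11 = -126 - 11/122 = -15383/122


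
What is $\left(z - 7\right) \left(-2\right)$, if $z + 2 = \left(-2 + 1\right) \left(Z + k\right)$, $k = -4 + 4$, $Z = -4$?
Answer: $10$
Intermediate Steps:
$k = 0$
$z = 2$ ($z = -2 + \left(-2 + 1\right) \left(-4 + 0\right) = -2 - -4 = -2 + 4 = 2$)
$\left(z - 7\right) \left(-2\right) = \left(2 - 7\right) \left(-2\right) = \left(-5\right) \left(-2\right) = 10$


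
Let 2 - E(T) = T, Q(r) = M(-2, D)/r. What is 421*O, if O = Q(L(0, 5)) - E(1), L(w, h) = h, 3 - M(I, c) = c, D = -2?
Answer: 0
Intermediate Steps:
M(I, c) = 3 - c
Q(r) = 5/r (Q(r) = (3 - 1*(-2))/r = (3 + 2)/r = 5/r)
E(T) = 2 - T
O = 0 (O = 5/5 - (2 - 1*1) = 5*(⅕) - (2 - 1) = 1 - 1*1 = 1 - 1 = 0)
421*O = 421*0 = 0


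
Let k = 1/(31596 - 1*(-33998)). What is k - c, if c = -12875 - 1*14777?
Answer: 1813805289/65594 ≈ 27652.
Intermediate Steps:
k = 1/65594 (k = 1/(31596 + 33998) = 1/65594 ≈ 1.5245e-5)
c = -27652 (c = -12875 - 14777 = -27652)
k - c = 1/65594 - 1*(-27652) = 1/65594 + 27652 = 1813805289/65594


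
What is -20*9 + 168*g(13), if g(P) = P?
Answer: 2004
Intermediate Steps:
-20*9 + 168*g(13) = -20*9 + 168*13 = -180 + 2184 = 2004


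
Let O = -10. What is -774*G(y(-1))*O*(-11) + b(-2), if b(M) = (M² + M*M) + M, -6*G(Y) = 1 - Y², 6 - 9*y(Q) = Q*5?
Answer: -189038/27 ≈ -7001.4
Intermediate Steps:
y(Q) = ⅔ - 5*Q/9 (y(Q) = ⅔ - Q*5/9 = ⅔ - 5*Q/9)
G(Y) = -⅙ + Y²/6 (G(Y) = -(1 - Y²)/6 = -⅙ + Y²/6)
b(M) = M + 2*M² (b(M) = (M² + M²) + M = 2*M² + M = M + 2*M²)
-774*G(y(-1))*O*(-11) + b(-2) = -774*(-⅙ + (⅔ - 5/9*(-1))²/6)*(-10)*(-11) - 2*(1 + 2*(-2)) = -774*(-⅙ + (⅔ + 5/9)²/6)*(-10)*(-11) - 2*(1 - 4) = -774*(-⅙ + (11/9)²/6)*(-10)*(-11) - 2*(-3) = -774*(-⅙ + (⅙)*(121/81))*(-10)*(-11) + 6 = -774*(-⅙ + 121/486)*(-10)*(-11) + 6 = -774*(20/243)*(-10)*(-11) + 6 = -(-17200)*(-11)/27 + 6 = -774*2200/243 + 6 = -189200/27 + 6 = -189038/27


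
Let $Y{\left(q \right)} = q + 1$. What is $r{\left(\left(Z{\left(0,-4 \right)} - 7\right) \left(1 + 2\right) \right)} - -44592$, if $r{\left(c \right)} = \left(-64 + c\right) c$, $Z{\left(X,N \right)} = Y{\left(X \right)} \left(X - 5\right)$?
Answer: $48192$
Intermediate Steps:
$Y{\left(q \right)} = 1 + q$
$Z{\left(X,N \right)} = \left(1 + X\right) \left(-5 + X\right)$ ($Z{\left(X,N \right)} = \left(1 + X\right) \left(X - 5\right) = \left(1 + X\right) \left(-5 + X\right)$)
$r{\left(c \right)} = c \left(-64 + c\right)$
$r{\left(\left(Z{\left(0,-4 \right)} - 7\right) \left(1 + 2\right) \right)} - -44592 = \left(\left(1 + 0\right) \left(-5 + 0\right) - 7\right) \left(1 + 2\right) \left(-64 + \left(\left(1 + 0\right) \left(-5 + 0\right) - 7\right) \left(1 + 2\right)\right) - -44592 = \left(1 \left(-5\right) - 7\right) 3 \left(-64 + \left(1 \left(-5\right) - 7\right) 3\right) + 44592 = \left(-5 - 7\right) 3 \left(-64 + \left(-5 - 7\right) 3\right) + 44592 = \left(-12\right) 3 \left(-64 - 36\right) + 44592 = - 36 \left(-64 - 36\right) + 44592 = \left(-36\right) \left(-100\right) + 44592 = 3600 + 44592 = 48192$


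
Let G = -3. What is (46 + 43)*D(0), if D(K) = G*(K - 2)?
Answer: 534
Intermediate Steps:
D(K) = 6 - 3*K (D(K) = -3*(K - 2) = -3*(-2 + K) = 6 - 3*K)
(46 + 43)*D(0) = (46 + 43)*(6 - 3*0) = 89*(6 + 0) = 89*6 = 534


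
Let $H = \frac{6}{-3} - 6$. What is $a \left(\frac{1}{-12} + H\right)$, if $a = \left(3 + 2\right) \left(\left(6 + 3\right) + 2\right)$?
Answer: $- \frac{5335}{12} \approx -444.58$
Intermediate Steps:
$H = -8$ ($H = 6 \left(- \frac{1}{3}\right) - 6 = -2 - 6 = -8$)
$a = 55$ ($a = 5 \left(9 + 2\right) = 5 \cdot 11 = 55$)
$a \left(\frac{1}{-12} + H\right) = 55 \left(\frac{1}{-12} - 8\right) = 55 \left(- \frac{1}{12} - 8\right) = 55 \left(- \frac{97}{12}\right) = - \frac{5335}{12}$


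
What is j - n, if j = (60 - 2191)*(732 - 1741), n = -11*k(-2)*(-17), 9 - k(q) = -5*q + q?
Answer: 2149992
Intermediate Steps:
k(q) = 9 + 4*q (k(q) = 9 - (-5*q + q) = 9 - (-4)*q = 9 + 4*q)
n = 187 (n = -11*(9 + 4*(-2))*(-17) = -11*(9 - 8)*(-17) = -11*1*(-17) = -11*(-17) = 187)
j = 2150179 (j = -2131*(-1009) = 2150179)
j - n = 2150179 - 1*187 = 2150179 - 187 = 2149992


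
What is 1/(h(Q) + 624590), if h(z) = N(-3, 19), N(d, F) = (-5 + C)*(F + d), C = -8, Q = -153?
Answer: 1/624382 ≈ 1.6016e-6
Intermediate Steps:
N(d, F) = -13*F - 13*d (N(d, F) = (-5 - 8)*(F + d) = -13*(F + d) = -13*F - 13*d)
h(z) = -208 (h(z) = -13*19 - 13*(-3) = -247 + 39 = -208)
1/(h(Q) + 624590) = 1/(-208 + 624590) = 1/624382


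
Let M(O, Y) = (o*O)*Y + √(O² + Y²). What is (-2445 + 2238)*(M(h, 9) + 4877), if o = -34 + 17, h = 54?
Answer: 700695 - 1863*√37 ≈ 6.8936e+5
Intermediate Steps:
o = -17
M(O, Y) = √(O² + Y²) - 17*O*Y (M(O, Y) = (-17*O)*Y + √(O² + Y²) = -17*O*Y + √(O² + Y²) = √(O² + Y²) - 17*O*Y)
(-2445 + 2238)*(M(h, 9) + 4877) = (-2445 + 2238)*((√(54² + 9²) - 17*54*9) + 4877) = -207*((√(2916 + 81) - 8262) + 4877) = -207*((√2997 - 8262) + 4877) = -207*((9*√37 - 8262) + 4877) = -207*((-8262 + 9*√37) + 4877) = -207*(-3385 + 9*√37) = 700695 - 1863*√37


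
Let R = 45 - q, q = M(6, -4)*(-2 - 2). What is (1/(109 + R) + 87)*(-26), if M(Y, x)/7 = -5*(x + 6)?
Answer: -142493/63 ≈ -2261.8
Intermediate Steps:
M(Y, x) = -210 - 35*x (M(Y, x) = 7*(-5*(x + 6)) = 7*(-5*(6 + x)) = 7*(-30 - 5*x) = -210 - 35*x)
q = 280 (q = (-210 - 35*(-4))*(-2 - 2) = (-210 + 140)*(-4) = -70*(-4) = 280)
R = -235 (R = 45 - 1*280 = 45 - 280 = -235)
(1/(109 + R) + 87)*(-26) = (1/(109 - 235) + 87)*(-26) = (1/(-126) + 87)*(-26) = (-1/126 + 87)*(-26) = (10961/126)*(-26) = -142493/63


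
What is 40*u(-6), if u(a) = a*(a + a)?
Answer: 2880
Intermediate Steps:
u(a) = 2*a² (u(a) = a*(2*a) = 2*a²)
40*u(-6) = 40*(2*(-6)²) = 40*(2*36) = 40*72 = 2880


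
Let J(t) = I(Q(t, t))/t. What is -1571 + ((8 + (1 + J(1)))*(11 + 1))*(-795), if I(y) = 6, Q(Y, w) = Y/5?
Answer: -144671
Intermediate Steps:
Q(Y, w) = Y/5 (Q(Y, w) = Y*(⅕) = Y/5)
J(t) = 6/t
-1571 + ((8 + (1 + J(1)))*(11 + 1))*(-795) = -1571 + ((8 + (1 + 6/1))*(11 + 1))*(-795) = -1571 + ((8 + (1 + 6*1))*12)*(-795) = -1571 + ((8 + (1 + 6))*12)*(-795) = -1571 + ((8 + 7)*12)*(-795) = -1571 + (15*12)*(-795) = -1571 + 180*(-795) = -1571 - 143100 = -144671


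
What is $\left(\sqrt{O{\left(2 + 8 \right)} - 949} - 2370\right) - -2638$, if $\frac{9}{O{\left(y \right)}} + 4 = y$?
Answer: $268 + \frac{i \sqrt{3790}}{2} \approx 268.0 + 30.781 i$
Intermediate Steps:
$O{\left(y \right)} = \frac{9}{-4 + y}$
$\left(\sqrt{O{\left(2 + 8 \right)} - 949} - 2370\right) - -2638 = \left(\sqrt{\frac{9}{-4 + \left(2 + 8\right)} - 949} - 2370\right) - -2638 = \left(\sqrt{\frac{9}{-4 + 10} - 949} - 2370\right) + 2638 = \left(\sqrt{\frac{9}{6} - 949} - 2370\right) + 2638 = \left(\sqrt{9 \cdot \frac{1}{6} - 949} - 2370\right) + 2638 = \left(\sqrt{\frac{3}{2} - 949} - 2370\right) + 2638 = \left(\sqrt{- \frac{1895}{2}} - 2370\right) + 2638 = \left(\frac{i \sqrt{3790}}{2} - 2370\right) + 2638 = \left(-2370 + \frac{i \sqrt{3790}}{2}\right) + 2638 = 268 + \frac{i \sqrt{3790}}{2}$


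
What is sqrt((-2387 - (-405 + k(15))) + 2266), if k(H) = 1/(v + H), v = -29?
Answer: sqrt(55678)/14 ≈ 16.854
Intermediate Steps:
k(H) = 1/(-29 + H)
sqrt((-2387 - (-405 + k(15))) + 2266) = sqrt((-2387 - (-405 + 1/(-29 + 15))) + 2266) = sqrt((-2387 - (-405 + 1/(-14))) + 2266) = sqrt((-2387 - (-405 - 1/14)) + 2266) = sqrt((-2387 - 1*(-5671/14)) + 2266) = sqrt((-2387 + 5671/14) + 2266) = sqrt(-27747/14 + 2266) = sqrt(3977/14) = sqrt(55678)/14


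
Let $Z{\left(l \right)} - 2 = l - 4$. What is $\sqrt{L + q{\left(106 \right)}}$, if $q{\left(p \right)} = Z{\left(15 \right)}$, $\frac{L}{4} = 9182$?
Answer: $\sqrt{36741} \approx 191.68$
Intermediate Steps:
$L = 36728$ ($L = 4 \cdot 9182 = 36728$)
$Z{\left(l \right)} = -2 + l$ ($Z{\left(l \right)} = 2 + \left(l - 4\right) = 2 + \left(-4 + l\right) = -2 + l$)
$q{\left(p \right)} = 13$ ($q{\left(p \right)} = -2 + 15 = 13$)
$\sqrt{L + q{\left(106 \right)}} = \sqrt{36728 + 13} = \sqrt{36741}$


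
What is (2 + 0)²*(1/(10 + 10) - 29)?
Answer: -579/5 ≈ -115.80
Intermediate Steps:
(2 + 0)²*(1/(10 + 10) - 29) = 2²*(1/20 - 29) = 4*(1/20 - 29) = 4*(-579/20) = -579/5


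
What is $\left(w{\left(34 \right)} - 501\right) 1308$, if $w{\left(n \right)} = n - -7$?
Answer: $-601680$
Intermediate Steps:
$w{\left(n \right)} = 7 + n$ ($w{\left(n \right)} = n + 7 = 7 + n$)
$\left(w{\left(34 \right)} - 501\right) 1308 = \left(\left(7 + 34\right) - 501\right) 1308 = \left(41 - 501\right) 1308 = \left(-460\right) 1308 = -601680$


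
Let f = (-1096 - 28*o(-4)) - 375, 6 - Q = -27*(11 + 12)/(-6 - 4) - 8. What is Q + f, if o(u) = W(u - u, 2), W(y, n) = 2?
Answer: -15751/10 ≈ -1575.1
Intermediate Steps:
o(u) = 2
Q = -481/10 (Q = 6 - (-27*(11 + 12)/(-6 - 4) - 8) = 6 - (-621/(-10) - 8) = 6 - (-621*(-1)/10 - 8) = 6 - (-27*(-23/10) - 8) = 6 - (621/10 - 8) = 6 - 1*541/10 = 6 - 541/10 = -481/10 ≈ -48.100)
f = -1527 (f = (-1096 - 28*2) - 375 = (-1096 - 56) - 375 = -1152 - 375 = -1527)
Q + f = -481/10 - 1527 = -15751/10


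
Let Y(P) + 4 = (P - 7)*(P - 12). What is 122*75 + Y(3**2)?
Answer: 9140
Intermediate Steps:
Y(P) = -4 + (-12 + P)*(-7 + P) (Y(P) = -4 + (P - 7)*(P - 12) = -4 + (-7 + P)*(-12 + P) = -4 + (-12 + P)*(-7 + P))
122*75 + Y(3**2) = 122*75 + (80 + (3**2)**2 - 19*3**2) = 9150 + (80 + 9**2 - 19*9) = 9150 + (80 + 81 - 171) = 9150 - 10 = 9140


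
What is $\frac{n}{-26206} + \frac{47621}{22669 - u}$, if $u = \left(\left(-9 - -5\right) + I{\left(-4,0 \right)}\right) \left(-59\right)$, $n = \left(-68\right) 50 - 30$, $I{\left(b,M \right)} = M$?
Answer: $\frac{662450558}{293939599} \approx 2.2537$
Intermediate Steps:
$n = -3430$ ($n = -3400 - 30 = -3430$)
$u = 236$ ($u = \left(\left(-9 - -5\right) + 0\right) \left(-59\right) = \left(\left(-9 + 5\right) + 0\right) \left(-59\right) = \left(-4 + 0\right) \left(-59\right) = \left(-4\right) \left(-59\right) = 236$)
$\frac{n}{-26206} + \frac{47621}{22669 - u} = - \frac{3430}{-26206} + \frac{47621}{22669 - 236} = \left(-3430\right) \left(- \frac{1}{26206}\right) + \frac{47621}{22669 - 236} = \frac{1715}{13103} + \frac{47621}{22433} = \frac{662450558}{293939599}$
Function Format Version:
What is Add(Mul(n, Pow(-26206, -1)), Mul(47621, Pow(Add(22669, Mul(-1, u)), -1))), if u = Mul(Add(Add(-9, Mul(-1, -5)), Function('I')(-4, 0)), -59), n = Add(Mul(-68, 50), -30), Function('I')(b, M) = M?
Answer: Rational(662450558, 293939599) ≈ 2.2537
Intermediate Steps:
n = -3430 (n = Add(-3400, -30) = -3430)
u = 236 (u = Mul(Add(Add(-9, Mul(-1, -5)), 0), -59) = Mul(Add(Add(-9, 5), 0), -59) = Mul(Add(-4, 0), -59) = Mul(-4, -59) = 236)
Add(Mul(n, Pow(-26206, -1)), Mul(47621, Pow(Add(22669, Mul(-1, u)), -1))) = Add(Mul(-3430, Pow(-26206, -1)), Mul(47621, Pow(Add(22669, Mul(-1, 236)), -1))) = Add(Mul(-3430, Rational(-1, 26206)), Mul(47621, Pow(Add(22669, -236), -1))) = Add(Rational(1715, 13103), Mul(47621, Pow(22433, -1))) = Add(Rational(1715, 13103), Mul(47621, Rational(1, 22433))) = Add(Rational(1715, 13103), Rational(47621, 22433)) = Rational(662450558, 293939599)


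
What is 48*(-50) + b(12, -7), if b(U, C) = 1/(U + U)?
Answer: -57599/24 ≈ -2400.0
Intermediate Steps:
b(U, C) = 1/(2*U)
48*(-50) + b(12, -7) = 48*(-50) + (½)/12 = -2400 + (½)*(1/12) = -2400 + 1/24 = -57599/24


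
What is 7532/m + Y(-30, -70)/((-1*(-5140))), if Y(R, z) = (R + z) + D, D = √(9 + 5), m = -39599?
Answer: -304817/1453849 + √14/5140 ≈ -0.20893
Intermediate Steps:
D = √14 ≈ 3.7417
Y(R, z) = R + z + √14 (Y(R, z) = (R + z) + √14 = R + z + √14)
7532/m + Y(-30, -70)/((-1*(-5140))) = 7532/(-39599) + (-30 - 70 + √14)/((-1*(-5140))) = 7532*(-1/39599) + (-100 + √14)/5140 = -1076/5657 + (-100 + √14)*(1/5140) = -1076/5657 + (-5/257 + √14/5140) = -304817/1453849 + √14/5140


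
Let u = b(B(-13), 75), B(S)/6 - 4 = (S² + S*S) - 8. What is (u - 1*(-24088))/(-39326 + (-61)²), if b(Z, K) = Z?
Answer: -26092/35605 ≈ -0.73282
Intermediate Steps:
B(S) = -24 + 12*S² (B(S) = 24 + 6*((S² + S*S) - 8) = 24 + 6*((S² + S²) - 8) = 24 + 6*(2*S² - 8) = 24 + 6*(-8 + 2*S²) = 24 + (-48 + 12*S²) = -24 + 12*S²)
u = 2004 (u = -24 + 12*(-13)² = -24 + 12*169 = -24 + 2028 = 2004)
(u - 1*(-24088))/(-39326 + (-61)²) = (2004 - 1*(-24088))/(-39326 + (-61)²) = (2004 + 24088)/(-39326 + 3721) = 26092/(-35605) = 26092*(-1/35605) = -26092/35605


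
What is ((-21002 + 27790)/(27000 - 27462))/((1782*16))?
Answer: -1697/3293136 ≈ -0.00051531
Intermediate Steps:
((-21002 + 27790)/(27000 - 27462))/((1782*16)) = (6788/(-462))/28512 = (6788*(-1/462))*(1/28512) = -3394/231*1/28512 = -1697/3293136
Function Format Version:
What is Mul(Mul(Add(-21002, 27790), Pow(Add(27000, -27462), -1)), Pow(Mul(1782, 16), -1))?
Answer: Rational(-1697, 3293136) ≈ -0.00051531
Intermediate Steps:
Mul(Mul(Add(-21002, 27790), Pow(Add(27000, -27462), -1)), Pow(Mul(1782, 16), -1)) = Mul(Mul(6788, Pow(-462, -1)), Pow(28512, -1)) = Mul(Mul(6788, Rational(-1, 462)), Rational(1, 28512)) = Mul(Rational(-3394, 231), Rational(1, 28512)) = Rational(-1697, 3293136)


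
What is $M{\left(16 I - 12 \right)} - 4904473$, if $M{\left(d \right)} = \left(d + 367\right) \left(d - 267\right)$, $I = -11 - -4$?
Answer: $-4999486$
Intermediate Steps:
$I = -7$ ($I = -11 + 4 = -7$)
$M{\left(d \right)} = \left(-267 + d\right) \left(367 + d\right)$ ($M{\left(d \right)} = \left(367 + d\right) \left(-267 + d\right) = \left(-267 + d\right) \left(367 + d\right)$)
$M{\left(16 I - 12 \right)} - 4904473 = \left(-97989 + \left(16 \left(-7\right) - 12\right)^{2} + 100 \left(16 \left(-7\right) - 12\right)\right) - 4904473 = \left(-97989 + \left(-112 - 12\right)^{2} + 100 \left(-112 - 12\right)\right) - 4904473 = \left(-97989 + \left(-124\right)^{2} + 100 \left(-124\right)\right) - 4904473 = \left(-97989 + 15376 - 12400\right) - 4904473 = -95013 - 4904473 = -4999486$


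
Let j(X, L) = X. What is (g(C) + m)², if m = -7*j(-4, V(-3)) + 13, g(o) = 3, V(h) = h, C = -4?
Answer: 1936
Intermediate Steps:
m = 41 (m = -7*(-4) + 13 = 28 + 13 = 41)
(g(C) + m)² = (3 + 41)² = 44² = 1936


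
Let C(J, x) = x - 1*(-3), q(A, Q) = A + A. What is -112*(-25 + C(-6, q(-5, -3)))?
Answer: 3584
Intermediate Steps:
q(A, Q) = 2*A
C(J, x) = 3 + x (C(J, x) = x + 3 = 3 + x)
-112*(-25 + C(-6, q(-5, -3))) = -112*(-25 + (3 + 2*(-5))) = -112*(-25 + (3 - 10)) = -112*(-25 - 7) = -112*(-32) = 3584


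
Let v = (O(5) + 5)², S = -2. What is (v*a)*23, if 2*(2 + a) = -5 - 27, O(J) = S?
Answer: -3726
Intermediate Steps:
O(J) = -2
a = -18 (a = -2 + (-5 - 27)/2 = -2 + (½)*(-32) = -2 - 16 = -18)
v = 9 (v = (-2 + 5)² = 3² = 9)
(v*a)*23 = (9*(-18))*23 = -162*23 = -3726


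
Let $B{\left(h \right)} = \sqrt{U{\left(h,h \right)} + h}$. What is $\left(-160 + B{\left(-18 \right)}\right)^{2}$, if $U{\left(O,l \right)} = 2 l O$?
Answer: $26230 - 960 \sqrt{70} \approx 18198.0$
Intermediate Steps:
$U{\left(O,l \right)} = 2 O l$
$B{\left(h \right)} = \sqrt{h + 2 h^{2}}$ ($B{\left(h \right)} = \sqrt{2 h h + h} = \sqrt{2 h^{2} + h} = \sqrt{h + 2 h^{2}}$)
$\left(-160 + B{\left(-18 \right)}\right)^{2} = \left(-160 + \sqrt{- 18 \left(1 + 2 \left(-18\right)\right)}\right)^{2} = \left(-160 + \sqrt{- 18 \left(1 - 36\right)}\right)^{2} = \left(-160 + \sqrt{\left(-18\right) \left(-35\right)}\right)^{2} = \left(-160 + \sqrt{630}\right)^{2} = \left(-160 + 3 \sqrt{70}\right)^{2}$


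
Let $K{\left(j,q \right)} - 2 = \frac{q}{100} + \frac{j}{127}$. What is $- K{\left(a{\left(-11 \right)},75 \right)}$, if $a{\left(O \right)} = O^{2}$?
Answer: $- \frac{1881}{508} \approx -3.7028$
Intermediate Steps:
$K{\left(j,q \right)} = 2 + \frac{q}{100} + \frac{j}{127}$ ($K{\left(j,q \right)} = 2 + \left(\frac{q}{100} + \frac{j}{127}\right) = 2 + \frac{q}{100} + \frac{j}{127}$)
$- K{\left(a{\left(-11 \right)},75 \right)} = - (2 + \frac{1}{100} \cdot 75 + \frac{\left(-11\right)^{2}}{127}) = - (2 + \frac{3}{4} + \frac{1}{127} \cdot 121) = - (2 + \frac{3}{4} + \frac{121}{127}) = \left(-1\right) \frac{1881}{508} = - \frac{1881}{508}$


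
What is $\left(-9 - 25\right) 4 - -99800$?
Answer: $99664$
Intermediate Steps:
$\left(-9 - 25\right) 4 - -99800 = \left(-34\right) 4 + 99800 = -136 + 99800 = 99664$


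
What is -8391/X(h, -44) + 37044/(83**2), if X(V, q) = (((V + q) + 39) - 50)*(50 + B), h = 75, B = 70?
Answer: 10366667/5511200 ≈ 1.8810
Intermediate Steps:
X(V, q) = -1320 + 120*V + 120*q (X(V, q) = (((V + q) + 39) - 50)*(50 + 70) = ((39 + V + q) - 50)*120 = (-11 + V + q)*120 = -1320 + 120*V + 120*q)
-8391/X(h, -44) + 37044/(83**2) = -8391/(-1320 + 120*75 + 120*(-44)) + 37044/(83**2) = -8391/(-1320 + 9000 - 5280) + 37044/6889 = -8391/2400 + 37044*(1/6889) = -8391*1/2400 + 37044/6889 = -2797/800 + 37044/6889 = 10366667/5511200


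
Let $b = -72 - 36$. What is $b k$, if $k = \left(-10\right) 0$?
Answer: $0$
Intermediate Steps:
$b = -108$ ($b = -72 - 36 = -108$)
$k = 0$
$b k = \left(-108\right) 0 = 0$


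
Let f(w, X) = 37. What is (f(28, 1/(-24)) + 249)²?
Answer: 81796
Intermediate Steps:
(f(28, 1/(-24)) + 249)² = (37 + 249)² = 286² = 81796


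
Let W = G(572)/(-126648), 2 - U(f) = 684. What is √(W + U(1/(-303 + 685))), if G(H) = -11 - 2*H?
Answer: I*√303859443558/21108 ≈ 26.115*I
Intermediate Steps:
U(f) = -682 (U(f) = 2 - 1*684 = 2 - 684 = -682)
W = 385/42216 (W = (-11 - 2*572)/(-126648) = (-11 - 1144)*(-1/126648) = -1155*(-1/126648) = 385/42216 ≈ 0.0091198)
√(W + U(1/(-303 + 685))) = √(385/42216 - 682) = √(-28790927/42216) = I*√303859443558/21108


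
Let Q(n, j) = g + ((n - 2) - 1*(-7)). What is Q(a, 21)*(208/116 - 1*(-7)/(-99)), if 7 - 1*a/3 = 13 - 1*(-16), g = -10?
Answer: -351095/2871 ≈ -122.29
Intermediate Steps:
a = -66 (a = 21 - 3*(13 - 1*(-16)) = 21 - 3*(13 + 16) = 21 - 3*29 = 21 - 87 = -66)
Q(n, j) = -5 + n (Q(n, j) = -10 + ((n - 2) - 1*(-7)) = -10 + ((-2 + n) + 7) = -10 + (5 + n) = -5 + n)
Q(a, 21)*(208/116 - 1*(-7)/(-99)) = (-5 - 66)*(208/116 - 1*(-7)/(-99)) = -71*(208*(1/116) + 7*(-1/99)) = -71*(52/29 - 7/99) = -71*4945/2871 = -351095/2871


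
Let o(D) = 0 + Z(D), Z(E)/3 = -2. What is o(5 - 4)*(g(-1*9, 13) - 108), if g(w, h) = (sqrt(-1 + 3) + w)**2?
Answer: 150 + 108*sqrt(2) ≈ 302.73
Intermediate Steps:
Z(E) = -6 (Z(E) = 3*(-2) = -6)
o(D) = -6 (o(D) = 0 - 6 = -6)
g(w, h) = (w + sqrt(2))**2 (g(w, h) = (sqrt(2) + w)**2 = (w + sqrt(2))**2)
o(5 - 4)*(g(-1*9, 13) - 108) = -6*((-1*9 + sqrt(2))**2 - 108) = -6*((-9 + sqrt(2))**2 - 108) = -6*(-108 + (-9 + sqrt(2))**2) = 648 - 6*(-9 + sqrt(2))**2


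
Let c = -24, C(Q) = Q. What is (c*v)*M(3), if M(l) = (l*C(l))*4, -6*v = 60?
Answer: 8640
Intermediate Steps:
v = -10 (v = -⅙*60 = -10)
M(l) = 4*l² (M(l) = (l*l)*4 = l²*4 = 4*l²)
(c*v)*M(3) = (-24*(-10))*(4*3²) = 240*(4*9) = 240*36 = 8640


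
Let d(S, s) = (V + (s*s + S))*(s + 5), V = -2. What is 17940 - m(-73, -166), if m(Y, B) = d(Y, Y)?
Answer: 375212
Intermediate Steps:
d(S, s) = (5 + s)*(-2 + S + s²) (d(S, s) = (-2 + (s*s + S))*(s + 5) = (-2 + (s² + S))*(5 + s) = (-2 + (S + s²))*(5 + s) = (-2 + S + s²)*(5 + s) = (5 + s)*(-2 + S + s²))
m(Y, B) = -10 + Y³ + 3*Y + 6*Y² (m(Y, B) = -10 + Y³ - 2*Y + 5*Y + 5*Y² + Y*Y = -10 + Y³ - 2*Y + 5*Y + 5*Y² + Y² = -10 + Y³ + 3*Y + 6*Y²)
17940 - m(-73, -166) = 17940 - (-10 + (-73)³ + 3*(-73) + 6*(-73)²) = 17940 - (-10 - 389017 - 219 + 6*5329) = 17940 - (-10 - 389017 - 219 + 31974) = 17940 - 1*(-357272) = 17940 + 357272 = 375212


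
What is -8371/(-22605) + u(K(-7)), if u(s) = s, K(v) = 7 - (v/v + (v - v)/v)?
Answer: 13091/2055 ≈ 6.3703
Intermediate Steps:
K(v) = 6 (K(v) = 7 - (1 + 0/v) = 7 - (1 + 0) = 7 - 1*1 = 7 - 1 = 6)
-8371/(-22605) + u(K(-7)) = -8371/(-22605) + 6 = -8371*(-1/22605) + 6 = 761/2055 + 6 = 13091/2055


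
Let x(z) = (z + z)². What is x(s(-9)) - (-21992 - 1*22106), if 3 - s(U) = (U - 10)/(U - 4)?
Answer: 7454162/169 ≈ 44107.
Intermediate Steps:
s(U) = 3 - (-10 + U)/(-4 + U) (s(U) = 3 - (U - 10)/(U - 4) = 3 - (-10 + U)/(-4 + U))
x(z) = 4*z² (x(z) = (2*z)² = 4*z²)
x(s(-9)) - (-21992 - 1*22106) = 4*(2*(-1 - 9)/(-4 - 9))² - (-21992 - 1*22106) = 4*(2*(-10)/(-13))² - (-21992 - 22106) = 4*(2*(-1/13)*(-10))² - 1*(-44098) = 4*(20/13)² + 44098 = 4*(400/169) + 44098 = 1600/169 + 44098 = 7454162/169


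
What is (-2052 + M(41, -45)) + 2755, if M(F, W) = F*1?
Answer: 744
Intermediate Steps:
M(F, W) = F
(-2052 + M(41, -45)) + 2755 = (-2052 + 41) + 2755 = -2011 + 2755 = 744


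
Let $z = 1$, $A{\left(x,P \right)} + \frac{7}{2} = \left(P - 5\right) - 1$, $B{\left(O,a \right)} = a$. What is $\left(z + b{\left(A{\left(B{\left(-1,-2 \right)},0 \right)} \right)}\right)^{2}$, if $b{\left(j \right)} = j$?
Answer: $\frac{289}{4} \approx 72.25$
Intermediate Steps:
$A{\left(x,P \right)} = - \frac{19}{2} + P$ ($A{\left(x,P \right)} = - \frac{7}{2} + \left(\left(P - 5\right) - 1\right) = - \frac{7}{2} + \left(\left(-5 + P\right) - 1\right) = - \frac{7}{2} + \left(-6 + P\right) = - \frac{19}{2} + P$)
$\left(z + b{\left(A{\left(B{\left(-1,-2 \right)},0 \right)} \right)}\right)^{2} = \left(1 + \left(- \frac{19}{2} + 0\right)\right)^{2} = \left(1 - \frac{19}{2}\right)^{2} = \left(- \frac{17}{2}\right)^{2} = \frac{289}{4}$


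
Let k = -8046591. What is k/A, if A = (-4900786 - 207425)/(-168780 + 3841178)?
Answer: 9850094898406/1702737 ≈ 5.7849e+6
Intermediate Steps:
A = -5108211/3672398 ≈ -1.3910
k/A = -8046591/(-5108211/3672398) = -8046591*(-3672398/5108211) = 9850094898406/1702737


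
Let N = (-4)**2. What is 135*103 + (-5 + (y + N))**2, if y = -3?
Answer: 13969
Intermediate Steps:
N = 16
135*103 + (-5 + (y + N))**2 = 135*103 + (-5 + (-3 + 16))**2 = 13905 + (-5 + 13)**2 = 13905 + 8**2 = 13905 + 64 = 13969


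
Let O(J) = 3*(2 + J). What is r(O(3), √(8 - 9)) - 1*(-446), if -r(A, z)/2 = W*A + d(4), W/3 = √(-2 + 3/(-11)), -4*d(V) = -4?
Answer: 444 - 450*I*√11/11 ≈ 444.0 - 135.68*I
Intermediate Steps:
O(J) = 6 + 3*J
d(V) = 1 (d(V) = -¼*(-4) = 1)
W = 15*I*√11/11 (W = 3*√(-2 + 3/(-11)) = 3*√(-2 + 3*(-1/11)) = 3*√(-2 - 3/11) = 3*√(-25/11) = 3*(5*I*√11/11) = 15*I*√11/11 ≈ 4.5227*I)
r(A, z) = -2 - 30*I*A*√11/11 (r(A, z) = -2*((15*I*√11/11)*A + 1) = -2*(15*I*A*√11/11 + 1) = -2*(1 + 15*I*A*√11/11) = -2 - 30*I*A*√11/11)
r(O(3), √(8 - 9)) - 1*(-446) = (-2 - 30*I*(6 + 3*3)*√11/11) - 1*(-446) = (-2 - 30*I*(6 + 9)*√11/11) + 446 = (-2 - 30/11*I*15*√11) + 446 = (-2 - 450*I*√11/11) + 446 = 444 - 450*I*√11/11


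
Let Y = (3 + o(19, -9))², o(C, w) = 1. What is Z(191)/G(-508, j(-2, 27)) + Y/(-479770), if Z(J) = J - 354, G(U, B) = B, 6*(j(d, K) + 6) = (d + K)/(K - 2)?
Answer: 9384290/335839 ≈ 27.943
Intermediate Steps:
j(d, K) = -6 + (K + d)/(6*(-2 + K)) (j(d, K) = -6 + ((d + K)/(K - 2))/6 = -6 + ((K + d)/(-2 + K))/6 = -6 + (K + d)/(6*(-2 + K)))
Z(J) = -354 + J
Y = 16 (Y = (3 + 1)² = 4² = 16)
Z(191)/G(-508, j(-2, 27)) + Y/(-479770) = (-354 + 191)/(((72 - 2 - 35*27)/(6*(-2 + 27)))) + 16/(-479770) = -163*150/(72 - 2 - 945) + 16*(-1/479770) = -163/((⅙)*(1/25)*(-875)) - 8/239885 = -163/(-35/6) - 8/239885 = -163*(-6/35) - 8/239885 = 978/35 - 8/239885 = 9384290/335839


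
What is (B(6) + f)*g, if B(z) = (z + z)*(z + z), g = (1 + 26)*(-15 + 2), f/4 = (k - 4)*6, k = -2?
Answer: 0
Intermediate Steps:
f = -144 (f = 4*((-2 - 4)*6) = 4*(-6*6) = 4*(-36) = -144)
g = -351 (g = 27*(-13) = -351)
B(z) = 4*z² (B(z) = (2*z)*(2*z) = 4*z²)
(B(6) + f)*g = (4*6² - 144)*(-351) = (4*36 - 144)*(-351) = (144 - 144)*(-351) = 0*(-351) = 0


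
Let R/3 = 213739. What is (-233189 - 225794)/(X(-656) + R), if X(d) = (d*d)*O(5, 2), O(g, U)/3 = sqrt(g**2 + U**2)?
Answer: 98102567437/15974396261589 - 197516908288*sqrt(29)/15974396261589 ≈ -0.060444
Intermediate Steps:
R = 641217 (R = 3*213739 = 641217)
O(g, U) = 3*sqrt(U**2 + g**2) (O(g, U) = 3*sqrt(g**2 + U**2) = 3*sqrt(U**2 + g**2))
X(d) = 3*sqrt(29)*d**2 (X(d) = (d*d)*(3*sqrt(2**2 + 5**2)) = d**2*(3*sqrt(4 + 25)) = d**2*(3*sqrt(29)) = 3*sqrt(29)*d**2)
(-233189 - 225794)/(X(-656) + R) = (-233189 - 225794)/(3*sqrt(29)*(-656)**2 + 641217) = -458983/(3*sqrt(29)*430336 + 641217) = -458983/(1291008*sqrt(29) + 641217) = -458983/(641217 + 1291008*sqrt(29))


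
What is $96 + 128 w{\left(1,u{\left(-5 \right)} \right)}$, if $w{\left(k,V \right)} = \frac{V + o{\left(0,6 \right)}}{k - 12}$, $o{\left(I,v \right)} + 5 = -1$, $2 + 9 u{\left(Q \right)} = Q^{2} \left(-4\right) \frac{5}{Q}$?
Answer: $\frac{352}{9} \approx 39.111$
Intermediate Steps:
$u{\left(Q \right)} = - \frac{2}{9} - \frac{20 Q}{9}$ ($u{\left(Q \right)} = - \frac{2}{9} + \frac{Q^{2} \left(-4\right) \frac{5}{Q}}{9} = - \frac{2}{9} + \frac{- 4 Q^{2} \frac{5}{Q}}{9} = - \frac{2}{9} + \frac{\left(-20\right) Q}{9} = - \frac{2}{9} - \frac{20 Q}{9}$)
$o{\left(I,v \right)} = -6$ ($o{\left(I,v \right)} = -5 - 1 = -6$)
$w{\left(k,V \right)} = \frac{-6 + V}{-12 + k}$ ($w{\left(k,V \right)} = \frac{V - 6}{k - 12} = \frac{-6 + V}{-12 + k}$)
$96 + 128 w{\left(1,u{\left(-5 \right)} \right)} = 96 + 128 \frac{-6 - - \frac{98}{9}}{-12 + 1} = 96 + 128 \frac{-6 + \left(- \frac{2}{9} + \frac{100}{9}\right)}{-11} = 96 + 128 \left(- \frac{-6 + \frac{98}{9}}{11}\right) = 96 + 128 \left(\left(- \frac{1}{11}\right) \frac{44}{9}\right) = 96 + 128 \left(- \frac{4}{9}\right) = 96 - \frac{512}{9} = \frac{352}{9}$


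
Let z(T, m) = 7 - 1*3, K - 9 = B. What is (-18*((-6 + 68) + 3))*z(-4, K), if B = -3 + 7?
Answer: -4680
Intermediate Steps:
B = 4
K = 13 (K = 9 + 4 = 13)
z(T, m) = 4 (z(T, m) = 7 - 3 = 4)
(-18*((-6 + 68) + 3))*z(-4, K) = -18*((-6 + 68) + 3)*4 = -18*(62 + 3)*4 = -18*65*4 = -1170*4 = -4680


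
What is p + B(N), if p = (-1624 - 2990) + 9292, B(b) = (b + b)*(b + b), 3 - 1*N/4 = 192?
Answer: 2290822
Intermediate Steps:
N = -756 (N = 12 - 4*192 = 12 - 768 = -756)
B(b) = 4*b**2 (B(b) = (2*b)*(2*b) = 4*b**2)
p = 4678 (p = -4614 + 9292 = 4678)
p + B(N) = 4678 + 4*(-756)**2 = 4678 + 4*571536 = 4678 + 2286144 = 2290822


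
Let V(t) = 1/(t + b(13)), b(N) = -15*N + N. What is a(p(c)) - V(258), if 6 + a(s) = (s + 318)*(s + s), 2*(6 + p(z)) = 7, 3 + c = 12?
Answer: -120347/76 ≈ -1583.5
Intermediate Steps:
c = 9 (c = -3 + 12 = 9)
b(N) = -14*N
p(z) = -5/2 (p(z) = -6 + (½)*7 = -6 + 7/2 = -5/2)
a(s) = -6 + 2*s*(318 + s) (a(s) = -6 + (s + 318)*(s + s) = -6 + (318 + s)*(2*s) = -6 + 2*s*(318 + s))
V(t) = 1/(-182 + t) (V(t) = 1/(t - 14*13) = 1/(t - 182) = 1/(-182 + t))
a(p(c)) - V(258) = (-6 + 2*(-5/2)² + 636*(-5/2)) - 1/(-182 + 258) = (-6 + 2*(25/4) - 1590) - 1/76 = (-6 + 25/2 - 1590) - 1*1/76 = -3167/2 - 1/76 = -120347/76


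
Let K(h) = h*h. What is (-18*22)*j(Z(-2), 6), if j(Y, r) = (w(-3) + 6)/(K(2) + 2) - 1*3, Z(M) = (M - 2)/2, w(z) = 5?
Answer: 462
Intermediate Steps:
K(h) = h²
Z(M) = -1 + M/2 (Z(M) = (-2 + M)*(½) = -1 + M/2)
j(Y, r) = -7/6 (j(Y, r) = (5 + 6)/(2² + 2) - 1*3 = 11/(4 + 2) - 3 = 11/6 - 3 = -7/6)
(-18*22)*j(Z(-2), 6) = -18*22*(-7/6) = -396*(-7/6) = 462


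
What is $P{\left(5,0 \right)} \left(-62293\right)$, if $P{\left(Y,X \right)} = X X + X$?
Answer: $0$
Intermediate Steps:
$P{\left(Y,X \right)} = X + X^{2}$ ($P{\left(Y,X \right)} = X^{2} + X = X + X^{2}$)
$P{\left(5,0 \right)} \left(-62293\right) = 0 \left(1 + 0\right) \left(-62293\right) = 0 \cdot 1 \left(-62293\right) = 0 \left(-62293\right) = 0$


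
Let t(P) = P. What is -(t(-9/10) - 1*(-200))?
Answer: -1991/10 ≈ -199.10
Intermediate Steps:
-(t(-9/10) - 1*(-200)) = -(-9/10 - 1*(-200)) = -(-9*⅒ + 200) = -(-9/10 + 200) = -1*1991/10 = -1991/10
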